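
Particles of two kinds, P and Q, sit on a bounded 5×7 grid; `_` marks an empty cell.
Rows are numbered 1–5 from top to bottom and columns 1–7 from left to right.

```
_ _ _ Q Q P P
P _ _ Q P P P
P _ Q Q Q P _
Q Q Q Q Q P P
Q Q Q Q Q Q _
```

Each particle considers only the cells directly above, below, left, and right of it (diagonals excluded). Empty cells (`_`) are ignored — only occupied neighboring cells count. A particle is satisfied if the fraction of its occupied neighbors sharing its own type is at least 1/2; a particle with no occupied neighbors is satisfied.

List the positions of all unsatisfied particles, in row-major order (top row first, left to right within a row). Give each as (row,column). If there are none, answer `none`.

Row 1: (1,4)Q 2/2 satisfied · (1,5)Q 1/3 not · (1,6)P 2/3 satisfied · (1,7)P 2/2 satisfied
Row 2: (2,1)P 1/1 satisfied · (2,4)Q 2/3 satisfied · (2,5)P 1/4 not · (2,6)P 4/4 satisfied · (2,7)P 2/2 satisfied
Row 3: (3,1)P 1/2 satisfied · (3,3)Q 2/2 satisfied · (3,4)Q 4/4 satisfied · (3,5)Q 2/4 satisfied · (3,6)P 2/3 satisfied
Row 4: (4,1)Q 2/3 satisfied · (4,2)Q 3/3 satisfied · (4,3)Q 4/4 satisfied · (4,4)Q 4/4 satisfied · (4,5)Q 3/4 satisfied · (4,6)P 2/4 satisfied · (4,7)P 1/1 satisfied
Row 5: (5,1)Q 2/2 satisfied · (5,2)Q 3/3 satisfied · (5,3)Q 3/3 satisfied · (5,4)Q 3/3 satisfied · (5,5)Q 3/3 satisfied · (5,6)Q 1/2 satisfied

(1,5), (2,5)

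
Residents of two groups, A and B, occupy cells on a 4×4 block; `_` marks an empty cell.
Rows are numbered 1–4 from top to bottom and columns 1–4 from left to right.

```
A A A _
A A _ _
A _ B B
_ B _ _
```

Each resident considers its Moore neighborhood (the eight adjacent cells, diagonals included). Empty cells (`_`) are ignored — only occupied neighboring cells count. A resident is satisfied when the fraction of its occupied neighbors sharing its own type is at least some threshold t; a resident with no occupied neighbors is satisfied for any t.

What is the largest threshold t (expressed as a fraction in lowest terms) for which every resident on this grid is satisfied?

1/2

Row 1: (1,1)A 3/3 · (1,2)A 4/4 · (1,3)A 2/2
Row 2: (2,1)A 4/4 · (2,2)A 5/6
Row 3: (3,1)A 2/3 · (3,3)B 2/3 · (3,4)B 1/1
Row 4: (4,2)B 1/2
The smallest same-type fraction is 1/2 at (4,2), which reduces to 1/2. Any threshold above that leaves this resident unsatisfied.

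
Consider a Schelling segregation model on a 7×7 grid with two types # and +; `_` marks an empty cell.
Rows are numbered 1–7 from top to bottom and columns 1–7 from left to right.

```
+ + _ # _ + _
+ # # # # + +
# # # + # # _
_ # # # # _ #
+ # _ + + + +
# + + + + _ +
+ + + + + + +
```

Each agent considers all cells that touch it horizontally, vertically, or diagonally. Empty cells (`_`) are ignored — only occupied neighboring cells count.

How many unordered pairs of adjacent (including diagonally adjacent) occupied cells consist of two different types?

Scan each occupied cell's neighbors to the right and below (and the two forward diagonals) so each pair is counted once.
From row 1: 4 unlike of 12 pairs (running 4/12).
From row 2: 10 unlike of 23 pairs (running 14/35).
From row 3: 5 unlike of 18 pairs (running 19/53).
From row 4: 9 unlike of 14 pairs (running 28/67).
From row 5: 4 unlike of 17 pairs (running 32/84).
From row 6: 3 unlike of 20 pairs (running 35/104).
From row 7: 0 unlike of 6 pairs (running 35/110).
Total adjacent occupied pairs: 110; unlike-type pairs: 35.

35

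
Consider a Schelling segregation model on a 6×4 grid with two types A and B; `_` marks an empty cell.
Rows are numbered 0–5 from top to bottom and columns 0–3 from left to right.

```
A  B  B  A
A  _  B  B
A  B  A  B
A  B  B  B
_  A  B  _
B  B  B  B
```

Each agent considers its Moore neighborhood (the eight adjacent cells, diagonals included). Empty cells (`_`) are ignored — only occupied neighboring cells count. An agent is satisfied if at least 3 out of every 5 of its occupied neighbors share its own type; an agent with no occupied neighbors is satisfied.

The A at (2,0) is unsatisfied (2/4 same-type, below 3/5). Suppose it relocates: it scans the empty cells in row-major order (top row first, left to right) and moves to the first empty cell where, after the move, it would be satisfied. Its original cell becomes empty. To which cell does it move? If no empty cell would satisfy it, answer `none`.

none

Vacating (2,0). Empty cells in order:
  (1,1): 3/7 same-type → still unsatisfied.
  (4,0): 2/5 same-type → still unsatisfied.
  (4,3): 0/5 same-type → still unsatisfied.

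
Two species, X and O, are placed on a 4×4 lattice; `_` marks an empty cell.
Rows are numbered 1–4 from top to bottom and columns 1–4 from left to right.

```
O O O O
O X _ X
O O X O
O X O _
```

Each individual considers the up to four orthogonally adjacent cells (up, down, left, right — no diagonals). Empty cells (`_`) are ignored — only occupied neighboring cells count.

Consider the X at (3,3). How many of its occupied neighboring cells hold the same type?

0

Occupied neighbors of (3,3): (4,3)=O, (3,2)=O, (3,4)=O.
Same type (X): 0 of 3.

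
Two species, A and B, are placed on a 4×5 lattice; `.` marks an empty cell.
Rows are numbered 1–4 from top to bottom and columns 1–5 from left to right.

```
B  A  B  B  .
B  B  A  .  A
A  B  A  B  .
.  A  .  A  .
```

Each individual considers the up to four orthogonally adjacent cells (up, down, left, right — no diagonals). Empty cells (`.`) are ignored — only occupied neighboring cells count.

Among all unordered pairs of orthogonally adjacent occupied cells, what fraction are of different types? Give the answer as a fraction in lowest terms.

11/16

Scan each occupied cell's neighbors to the right and below so each pair is counted once.
From row 1: 4 unlike of 6 pairs (running 4/6).
From row 2: 2 unlike of 5 pairs (running 6/11).
From row 3: 5 unlike of 5 pairs (running 11/16).
Total adjacent occupied pairs: 16; unlike-type pairs: 11.
11/16 is already in lowest terms.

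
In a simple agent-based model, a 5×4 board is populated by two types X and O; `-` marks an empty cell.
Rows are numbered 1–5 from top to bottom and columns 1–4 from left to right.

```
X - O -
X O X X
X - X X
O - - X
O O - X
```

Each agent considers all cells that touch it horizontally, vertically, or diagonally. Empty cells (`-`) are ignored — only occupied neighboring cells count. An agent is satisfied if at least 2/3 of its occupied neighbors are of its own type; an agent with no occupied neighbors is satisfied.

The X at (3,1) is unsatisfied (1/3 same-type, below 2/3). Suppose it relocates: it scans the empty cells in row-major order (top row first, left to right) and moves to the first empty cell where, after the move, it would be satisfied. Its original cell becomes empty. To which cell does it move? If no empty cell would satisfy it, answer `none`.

Vacating (3,1). Empty cells in order:
  (1,2): 3/5 same-type → still unsatisfied.
  (1,4): 2/3 same-type → satisfied — stop here.

(1,4)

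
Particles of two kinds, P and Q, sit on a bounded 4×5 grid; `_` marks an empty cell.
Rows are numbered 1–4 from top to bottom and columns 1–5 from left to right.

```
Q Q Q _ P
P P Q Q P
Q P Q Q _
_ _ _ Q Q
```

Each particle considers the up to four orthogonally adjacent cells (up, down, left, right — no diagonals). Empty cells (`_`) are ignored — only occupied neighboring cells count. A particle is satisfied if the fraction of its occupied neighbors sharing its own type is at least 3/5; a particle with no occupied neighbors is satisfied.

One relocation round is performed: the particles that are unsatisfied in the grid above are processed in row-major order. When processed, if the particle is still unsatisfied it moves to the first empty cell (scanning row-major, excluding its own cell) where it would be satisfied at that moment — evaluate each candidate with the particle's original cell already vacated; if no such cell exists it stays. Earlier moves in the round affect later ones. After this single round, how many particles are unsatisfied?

Initially unsatisfied (in order): (1,1), (2,1), (2,2), (2,5), (3,1), (3,2).
  (1,1) → (1,4).
  (2,1) → (4,2).
  (2,2): no empty cell satisfies it; stays.
  (2,5): no empty cell satisfies it; stays.
  (3,1) → (1,1).
  (3,2): now satisfied by earlier moves; stays.
Resulting grid:
Q Q Q Q P
_ P Q Q P
_ P Q Q _
_ P _ Q Q
Unsatisfied now: (1,5), (2,2), (2,5).

3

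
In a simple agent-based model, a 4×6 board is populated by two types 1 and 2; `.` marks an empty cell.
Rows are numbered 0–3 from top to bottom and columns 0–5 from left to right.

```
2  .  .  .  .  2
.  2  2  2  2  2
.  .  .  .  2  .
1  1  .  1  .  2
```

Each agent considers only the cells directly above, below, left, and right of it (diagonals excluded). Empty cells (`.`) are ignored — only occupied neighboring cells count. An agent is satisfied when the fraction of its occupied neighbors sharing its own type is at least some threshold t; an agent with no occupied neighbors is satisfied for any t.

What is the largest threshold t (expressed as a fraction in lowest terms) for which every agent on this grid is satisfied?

(0,0)2 — no occupied neighbors
(0,5)2 1/1
(1,1)2 1/1
(1,2)2 2/2
(1,3)2 2/2
(1,4)2 3/3
(1,5)2 2/2
(2,4)2 1/1
(3,0)1 1/1
(3,1)1 1/1
(3,3)1 — no occupied neighbors
(3,5)2 — no occupied neighbors
The smallest same-type fraction is 1/1 at (0,5), which reduces to 1/1. Any threshold above that leaves this agent unsatisfied.

1/1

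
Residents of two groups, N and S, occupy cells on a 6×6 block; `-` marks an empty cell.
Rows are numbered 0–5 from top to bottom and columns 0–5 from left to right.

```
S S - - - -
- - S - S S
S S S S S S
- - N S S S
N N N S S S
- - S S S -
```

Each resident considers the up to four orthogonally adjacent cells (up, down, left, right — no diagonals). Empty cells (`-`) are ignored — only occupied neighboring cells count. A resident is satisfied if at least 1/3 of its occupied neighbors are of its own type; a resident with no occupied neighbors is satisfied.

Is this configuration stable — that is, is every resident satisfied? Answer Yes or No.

(0,0)S 1/1 satisfied
(0,1)S 1/1 satisfied
(1,2)S 1/1 satisfied
(1,4)S 2/2 satisfied
(1,5)S 2/2 satisfied
(2,0)S 1/1 satisfied
(2,1)S 2/2 satisfied
(2,2)S 3/4 satisfied
(2,3)S 3/3 satisfied
(2,4)S 4/4 satisfied
(2,5)S 3/3 satisfied
(3,2)N 1/3 satisfied
(3,3)S 3/4 satisfied
(3,4)S 4/4 satisfied
(3,5)S 3/3 satisfied
(4,0)N 1/1 satisfied
(4,1)N 2/2 satisfied
(4,2)N 2/4 satisfied
(4,3)S 3/4 satisfied
(4,4)S 4/4 satisfied
(4,5)S 2/2 satisfied
(5,2)S 1/2 satisfied
(5,3)S 3/3 satisfied
(5,4)S 2/2 satisfied
All meet the threshold, so the configuration is stable.

Yes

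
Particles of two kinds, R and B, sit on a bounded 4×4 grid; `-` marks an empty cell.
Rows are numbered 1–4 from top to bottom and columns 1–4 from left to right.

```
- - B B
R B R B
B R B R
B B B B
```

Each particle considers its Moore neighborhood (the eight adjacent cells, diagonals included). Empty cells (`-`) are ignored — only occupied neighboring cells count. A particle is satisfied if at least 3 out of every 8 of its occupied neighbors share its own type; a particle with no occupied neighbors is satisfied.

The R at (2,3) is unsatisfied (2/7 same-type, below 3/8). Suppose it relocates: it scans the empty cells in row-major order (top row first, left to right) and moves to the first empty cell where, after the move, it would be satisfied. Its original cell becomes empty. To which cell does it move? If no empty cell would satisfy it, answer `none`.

Vacating (2,3). Empty cells in order:
  (1,1): 1/2 same-type → satisfied — stop here.

(1,1)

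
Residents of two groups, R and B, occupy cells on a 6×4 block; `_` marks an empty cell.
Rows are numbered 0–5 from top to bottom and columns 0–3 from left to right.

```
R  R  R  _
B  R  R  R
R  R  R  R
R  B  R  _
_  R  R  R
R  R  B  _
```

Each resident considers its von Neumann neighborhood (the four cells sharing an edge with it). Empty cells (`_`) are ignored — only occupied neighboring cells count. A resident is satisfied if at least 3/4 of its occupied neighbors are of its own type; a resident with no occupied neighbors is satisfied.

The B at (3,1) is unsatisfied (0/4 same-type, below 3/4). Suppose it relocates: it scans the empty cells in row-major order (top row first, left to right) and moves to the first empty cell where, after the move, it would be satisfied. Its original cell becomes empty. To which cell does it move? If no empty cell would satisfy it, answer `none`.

none

Vacating (3,1). Empty cells in order:
  (0,3): 0/2 same-type → still unsatisfied.
  (3,3): 0/3 same-type → still unsatisfied.
  (4,0): 0/3 same-type → still unsatisfied.
  (5,3): 1/2 same-type → still unsatisfied.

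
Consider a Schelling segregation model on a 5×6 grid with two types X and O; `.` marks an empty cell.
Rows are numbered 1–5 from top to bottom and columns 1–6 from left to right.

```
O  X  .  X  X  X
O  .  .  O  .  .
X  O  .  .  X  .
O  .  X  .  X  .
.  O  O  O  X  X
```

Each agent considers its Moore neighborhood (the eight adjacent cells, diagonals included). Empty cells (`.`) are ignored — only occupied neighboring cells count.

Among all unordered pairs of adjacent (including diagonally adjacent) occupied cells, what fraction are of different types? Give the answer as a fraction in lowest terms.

7/13

Scan each occupied cell's neighbors to the right and below (and the two forward diagonals) so each pair is counted once.
From row 1: 4 unlike of 7 pairs (running 4/7).
From row 2: 2 unlike of 3 pairs (running 6/10).
From row 3: 3 unlike of 5 pairs (running 9/15).
From row 4: 4 unlike of 7 pairs (running 13/22).
From row 5: 1 unlike of 4 pairs (running 14/26).
Total adjacent occupied pairs: 26; unlike-type pairs: 14.
14/26 reduces to 7/13.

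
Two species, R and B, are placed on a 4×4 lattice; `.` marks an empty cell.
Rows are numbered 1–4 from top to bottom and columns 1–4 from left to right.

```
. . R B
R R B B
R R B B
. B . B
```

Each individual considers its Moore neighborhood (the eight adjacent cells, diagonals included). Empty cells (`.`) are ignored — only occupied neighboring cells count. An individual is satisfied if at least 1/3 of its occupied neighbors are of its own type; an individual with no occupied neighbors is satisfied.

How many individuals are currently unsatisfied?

Row 1: (1,3)R 1/4 not · (1,4)B 2/3 satisfied
Row 2: (2,1)R 3/3 satisfied · (2,2)R 4/6 satisfied · (2,3)B 4/7 satisfied · (2,4)B 4/5 satisfied
Row 3: (3,1)R 3/4 satisfied · (3,2)R 3/6 satisfied · (3,3)B 5/7 satisfied · (3,4)B 4/4 satisfied
Row 4: (4,2)B 1/3 satisfied · (4,4)B 2/2 satisfied
Unsatisfied: (1,3) — 1 in total.

1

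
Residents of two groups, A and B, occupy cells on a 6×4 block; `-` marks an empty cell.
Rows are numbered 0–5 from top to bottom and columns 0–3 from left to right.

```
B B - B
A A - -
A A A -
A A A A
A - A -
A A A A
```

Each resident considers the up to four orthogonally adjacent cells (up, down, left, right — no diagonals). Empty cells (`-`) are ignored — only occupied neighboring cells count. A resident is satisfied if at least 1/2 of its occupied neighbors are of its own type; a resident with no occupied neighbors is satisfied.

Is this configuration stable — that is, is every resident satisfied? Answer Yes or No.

Yes

Row 0: (0,0)B 1/2 satisfied · (0,1)B 1/2 satisfied · (0,3)B 0/0 satisfied
Row 1: (1,0)A 2/3 satisfied · (1,1)A 2/3 satisfied
Row 2: (2,0)A 3/3 satisfied · (2,1)A 4/4 satisfied · (2,2)A 2/2 satisfied
Row 3: (3,0)A 3/3 satisfied · (3,1)A 3/3 satisfied · (3,2)A 4/4 satisfied · (3,3)A 1/1 satisfied
Row 4: (4,0)A 2/2 satisfied · (4,2)A 2/2 satisfied
Row 5: (5,0)A 2/2 satisfied · (5,1)A 2/2 satisfied · (5,2)A 3/3 satisfied · (5,3)A 1/1 satisfied
All meet the threshold, so the configuration is stable.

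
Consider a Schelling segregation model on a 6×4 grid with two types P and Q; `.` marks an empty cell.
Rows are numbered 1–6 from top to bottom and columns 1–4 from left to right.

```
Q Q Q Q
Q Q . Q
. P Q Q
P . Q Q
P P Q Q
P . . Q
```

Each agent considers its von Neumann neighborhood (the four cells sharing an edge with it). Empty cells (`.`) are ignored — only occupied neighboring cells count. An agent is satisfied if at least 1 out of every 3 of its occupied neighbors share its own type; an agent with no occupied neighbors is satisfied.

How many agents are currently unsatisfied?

Row 1: (1,1)Q 2/2 satisfied · (1,2)Q 3/3 satisfied · (1,3)Q 2/2 satisfied · (1,4)Q 2/2 satisfied
Row 2: (2,1)Q 2/2 satisfied · (2,2)Q 2/3 satisfied · (2,4)Q 2/2 satisfied
Row 3: (3,2)P 0/2 not · (3,3)Q 2/3 satisfied · (3,4)Q 3/3 satisfied
Row 4: (4,1)P 1/1 satisfied · (4,3)Q 3/3 satisfied · (4,4)Q 3/3 satisfied
Row 5: (5,1)P 3/3 satisfied · (5,2)P 1/2 satisfied · (5,3)Q 2/3 satisfied · (5,4)Q 3/3 satisfied
Row 6: (6,1)P 1/1 satisfied · (6,4)Q 1/1 satisfied
Unsatisfied: (3,2) — 1 in total.

1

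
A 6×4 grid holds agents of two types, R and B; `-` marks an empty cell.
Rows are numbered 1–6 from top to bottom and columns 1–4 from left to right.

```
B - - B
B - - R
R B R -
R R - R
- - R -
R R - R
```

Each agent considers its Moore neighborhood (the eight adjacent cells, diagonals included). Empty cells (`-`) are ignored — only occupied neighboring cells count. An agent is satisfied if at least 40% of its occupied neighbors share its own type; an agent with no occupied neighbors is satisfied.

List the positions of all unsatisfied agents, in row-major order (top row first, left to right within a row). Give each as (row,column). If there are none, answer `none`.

(1,4), (3,2)

(1,1)B 1/1 ✓
(1,4)B 0/1 ✗
(2,1)B 2/3 ✓
(2,4)R 1/2 ✓
(3,1)R 2/4 ✓
(3,2)B 1/5 ✗
(3,3)R 3/4 ✓
(4,1)R 2/3 ✓
(4,2)R 4/5 ✓
(4,4)R 2/2 ✓
(5,3)R 4/4 ✓
(6,1)R 1/1 ✓
(6,2)R 2/2 ✓
(6,4)R 1/1 ✓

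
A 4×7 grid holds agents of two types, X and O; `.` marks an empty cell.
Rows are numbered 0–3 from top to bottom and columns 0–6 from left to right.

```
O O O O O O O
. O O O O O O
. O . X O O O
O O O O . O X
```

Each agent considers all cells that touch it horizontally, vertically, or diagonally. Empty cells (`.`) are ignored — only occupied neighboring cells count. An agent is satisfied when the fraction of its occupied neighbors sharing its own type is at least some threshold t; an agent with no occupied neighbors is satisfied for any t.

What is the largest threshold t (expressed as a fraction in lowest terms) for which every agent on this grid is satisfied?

Row 0: (0,0)O 2/2 · (0,1)O 4/4 · (0,2)O 5/5 · (0,3)O 5/5 · (0,4)O 5/5 · (0,5)O 5/5 · (0,6)O 3/3
Row 1: (1,1)O 5/5 · (1,2)O 6/7 · (1,3)O 6/7 · (1,4)O 7/8 · (1,5)O 8/8 · (1,6)O 5/5
Row 2: (2,1)O 5/5 · (2,3)X 0/6 · (2,4)O 6/7 · (2,5)O 6/7 · (2,6)O 4/5
Row 3: (3,0)O 2/2 · (3,1)O 3/3 · (3,2)O 3/4 · (3,3)O 2/3 · (3,5)O 3/4 · (3,6)X 0/3
The smallest same-type fraction is 0/6 at (2,3), which reduces to 0/1. Any threshold above that leaves this agent unsatisfied.

0/1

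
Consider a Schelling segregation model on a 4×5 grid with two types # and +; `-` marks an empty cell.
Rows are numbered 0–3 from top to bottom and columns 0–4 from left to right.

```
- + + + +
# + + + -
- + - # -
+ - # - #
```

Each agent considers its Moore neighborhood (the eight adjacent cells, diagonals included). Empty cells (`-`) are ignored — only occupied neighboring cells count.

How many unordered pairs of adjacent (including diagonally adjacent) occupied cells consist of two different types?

6

Scan each occupied cell's neighbors to the right and below (and the two forward diagonals) so each pair is counted once.
From row 0: 1 unlike of 12 pairs (running 1/12).
From row 1: 4 unlike of 8 pairs (running 5/20).
From row 2: 1 unlike of 4 pairs (running 6/24).
Total adjacent occupied pairs: 24; unlike-type pairs: 6.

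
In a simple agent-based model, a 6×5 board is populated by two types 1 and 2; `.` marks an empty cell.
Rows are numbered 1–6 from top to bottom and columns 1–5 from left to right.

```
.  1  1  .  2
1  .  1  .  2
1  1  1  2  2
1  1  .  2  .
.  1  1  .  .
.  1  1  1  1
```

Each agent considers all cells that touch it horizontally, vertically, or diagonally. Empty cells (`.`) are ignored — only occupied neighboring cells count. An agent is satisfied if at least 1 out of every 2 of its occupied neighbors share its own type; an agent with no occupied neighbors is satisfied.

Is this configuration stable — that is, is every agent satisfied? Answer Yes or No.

Row 1: (1,2)1 3/3 ok · (1,3)1 2/2 ok · (1,5)2 1/1 ok
Row 2: (2,1)1 3/3 ok · (2,3)1 4/5 ok · (2,5)2 3/3 ok
Row 3: (3,1)1 4/4 ok · (3,2)1 6/6 ok · (3,3)1 3/5 ok · (3,4)2 3/5 ok · (3,5)2 3/3 ok
Row 4: (4,1)1 4/4 ok · (4,2)1 6/6 ok · (4,4)2 2/4 ok
Row 5: (5,2)1 5/5 ok · (5,3)1 5/6 ok
Row 6: (6,2)1 3/3 ok · (6,3)1 4/4 ok · (6,4)1 3/3 ok · (6,5)1 1/1 ok
All meet the threshold, so the configuration is stable.

Yes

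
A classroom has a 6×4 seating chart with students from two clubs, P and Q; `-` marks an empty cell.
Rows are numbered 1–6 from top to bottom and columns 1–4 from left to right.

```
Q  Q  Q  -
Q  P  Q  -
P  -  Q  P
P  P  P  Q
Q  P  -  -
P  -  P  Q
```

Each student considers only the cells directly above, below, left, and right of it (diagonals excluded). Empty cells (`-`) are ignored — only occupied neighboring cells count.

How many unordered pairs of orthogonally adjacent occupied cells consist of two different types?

12

Scan each occupied cell's neighbors to the right and below so each pair is counted once.
Row 1: Q(1,1)–Q(1,2)= Q(1,1)–Q(2,1)= Q(1,2)–Q(1,3)= Q(1,2)–P(2,2)≠ Q(1,3)–Q(2,3)=  → 1/5 unlike.
Row 2: Q(2,1)–P(2,2)≠ Q(2,1)–P(3,1)≠ P(2,2)–Q(2,3)≠ Q(2,3)–Q(3,3)=  → 3/4 unlike.
Row 3: P(3,1)–P(4,1)= Q(3,3)–P(3,4)≠ Q(3,3)–P(4,3)≠ P(3,4)–Q(4,4)≠  → 3/4 unlike.
Row 4: P(4,1)–P(4,2)= P(4,1)–Q(5,1)≠ P(4,2)–P(4,3)= P(4,2)–P(5,2)= P(4,3)–Q(4,4)≠  → 2/5 unlike.
Row 5: Q(5,1)–P(5,2)≠ Q(5,1)–P(6,1)≠  → 2/2 unlike.
Row 6: P(6,3)–Q(6,4)≠  → 1/1 unlike.
Total adjacent occupied pairs: 21; unlike-type pairs: 12.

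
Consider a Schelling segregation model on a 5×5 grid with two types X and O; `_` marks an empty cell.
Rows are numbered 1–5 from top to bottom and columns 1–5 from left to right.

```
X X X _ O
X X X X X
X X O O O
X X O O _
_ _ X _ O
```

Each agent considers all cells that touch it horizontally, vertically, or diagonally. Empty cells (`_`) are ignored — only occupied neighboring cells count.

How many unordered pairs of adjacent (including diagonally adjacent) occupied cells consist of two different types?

Scan each occupied cell's neighbors to the right and below (and the two forward diagonals) so each pair is counted once.
Row 1: X(1,1)–X(1,2)= X(1,1)–X(2,1)= X(1,1)–X(2,2)= X(1,2)–X(1,3)= X(1,2)–X(2,2)= X(1,2)–X(2,3)= X(1,2)–X(2,1)= X(1,3)–X(2,3)= X(1,3)–X(2,4)= X(1,3)–X(2,2)= O(1,5)–X(2,5)≠ O(1,5)–X(2,4)≠  → 2/12 unlike.
Row 2: X(2,1)–X(2,2)= X(2,1)–X(3,1)= X(2,1)–X(3,2)= X(2,2)–X(2,3)= X(2,2)–X(3,2)= X(2,2)–O(3,3)≠ X(2,2)–X(3,1)= X(2,3)–X(2,4)= X(2,3)–O(3,3)≠ X(2,3)–O(3,4)≠ X(2,3)–X(3,2)= X(2,4)–X(2,5)= X(2,4)–O(3,4)≠ X(2,4)–O(3,5)≠ X(2,4)–O(3,3)≠ X(2,5)–O(3,5)≠ X(2,5)–O(3,4)≠  → 8/17 unlike.
Row 3: X(3,1)–X(3,2)= X(3,1)–X(4,1)= X(3,1)–X(4,2)= X(3,2)–O(3,3)≠ X(3,2)–X(4,2)= X(3,2)–O(4,3)≠ X(3,2)–X(4,1)= O(3,3)–O(3,4)= O(3,3)–O(4,3)= O(3,3)–O(4,4)= O(3,3)–X(4,2)≠ O(3,4)–O(3,5)= O(3,4)–O(4,4)= O(3,4)–O(4,3)= O(3,5)–O(4,4)=  → 3/15 unlike.
Row 4: X(4,1)–X(4,2)= X(4,2)–O(4,3)≠ X(4,2)–X(5,3)= O(4,3)–O(4,4)= O(4,3)–X(5,3)≠ O(4,4)–O(5,5)= O(4,4)–X(5,3)≠  → 3/7 unlike.
Total adjacent occupied pairs: 51; unlike-type pairs: 16.

16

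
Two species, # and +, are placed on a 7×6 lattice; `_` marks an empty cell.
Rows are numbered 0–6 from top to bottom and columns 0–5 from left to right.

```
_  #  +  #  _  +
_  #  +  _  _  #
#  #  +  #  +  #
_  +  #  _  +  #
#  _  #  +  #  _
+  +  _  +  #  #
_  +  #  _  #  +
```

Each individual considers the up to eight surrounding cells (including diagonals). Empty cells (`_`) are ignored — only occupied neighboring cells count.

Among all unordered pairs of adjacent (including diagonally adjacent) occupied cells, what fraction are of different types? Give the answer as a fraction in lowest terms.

43/67

Scan each occupied cell's neighbors to the right and below (and the two forward diagonals) so each pair is counted once.
From row 0: 6 unlike of 8 pairs (running 6/8).
From row 1: 5 unlike of 9 pairs (running 11/17).
From row 2: 10 unlike of 16 pairs (running 21/33).
From row 3: 6 unlike of 9 pairs (running 27/42).
From row 4: 8 unlike of 11 pairs (running 35/53).
From row 5: 6 unlike of 12 pairs (running 41/65).
From row 6: 2 unlike of 2 pairs (running 43/67).
Total adjacent occupied pairs: 67; unlike-type pairs: 43.
43/67 is already in lowest terms.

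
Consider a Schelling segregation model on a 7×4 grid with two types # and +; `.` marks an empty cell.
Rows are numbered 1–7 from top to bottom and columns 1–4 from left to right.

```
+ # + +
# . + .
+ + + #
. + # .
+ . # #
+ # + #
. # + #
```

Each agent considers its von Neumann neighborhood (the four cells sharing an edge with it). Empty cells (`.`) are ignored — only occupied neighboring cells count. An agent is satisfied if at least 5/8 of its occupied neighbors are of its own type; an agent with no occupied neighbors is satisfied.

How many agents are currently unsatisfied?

14

Row 1: (1,1)+ 0/2 unhappy · (1,2)# 0/2 unhappy · (1,3)+ 2/3 ok · (1,4)+ 1/1 ok
Row 2: (2,1)# 0/2 unhappy · (2,3)+ 2/2 ok
Row 3: (3,1)+ 1/2 unhappy · (3,2)+ 3/3 ok · (3,3)+ 2/4 unhappy · (3,4)# 0/1 unhappy
Row 4: (4,2)+ 1/2 unhappy · (4,3)# 1/3 unhappy
Row 5: (5,1)+ 1/1 ok · (5,3)# 2/3 ok · (5,4)# 2/2 ok
Row 6: (6,1)+ 1/2 unhappy · (6,2)# 1/3 unhappy · (6,3)+ 1/4 unhappy · (6,4)# 2/3 ok
Row 7: (7,2)# 1/2 unhappy · (7,3)+ 1/3 unhappy · (7,4)# 1/2 unhappy
Unsatisfied: (1,1), (1,2), (2,1), (3,1), (3,3), (3,4), (4,2), (4,3), (6,1), (6,2), (6,3), (7,2), (7,3), (7,4) — 14 in total.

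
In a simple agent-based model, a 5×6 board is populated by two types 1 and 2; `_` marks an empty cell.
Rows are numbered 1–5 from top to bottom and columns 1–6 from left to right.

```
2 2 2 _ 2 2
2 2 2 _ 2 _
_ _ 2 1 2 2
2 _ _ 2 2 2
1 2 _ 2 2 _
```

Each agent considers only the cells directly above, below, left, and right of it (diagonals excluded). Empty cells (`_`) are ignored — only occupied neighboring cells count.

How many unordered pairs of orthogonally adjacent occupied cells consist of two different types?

5

Scan each occupied cell's neighbors to the right and below so each pair is counted once.
Row 1: 2(1,1)–2(1,2)= 2(1,1)–2(2,1)= 2(1,2)–2(1,3)= 2(1,2)–2(2,2)= 2(1,3)–2(2,3)= 2(1,5)–2(1,6)= 2(1,5)–2(2,5)=  → 0/7 unlike.
Row 2: 2(2,1)–2(2,2)= 2(2,2)–2(2,3)= 2(2,3)–2(3,3)= 2(2,5)–2(3,5)=  → 0/4 unlike.
Row 3: 2(3,3)–1(3,4)≠ 1(3,4)–2(3,5)≠ 1(3,4)–2(4,4)≠ 2(3,5)–2(3,6)= 2(3,5)–2(4,5)= 2(3,6)–2(4,6)=  → 3/6 unlike.
Row 4: 2(4,1)–1(5,1)≠ 2(4,4)–2(4,5)= 2(4,4)–2(5,4)= 2(4,5)–2(4,6)= 2(4,5)–2(5,5)=  → 1/5 unlike.
Row 5: 1(5,1)–2(5,2)≠ 2(5,4)–2(5,5)=  → 1/2 unlike.
Total adjacent occupied pairs: 24; unlike-type pairs: 5.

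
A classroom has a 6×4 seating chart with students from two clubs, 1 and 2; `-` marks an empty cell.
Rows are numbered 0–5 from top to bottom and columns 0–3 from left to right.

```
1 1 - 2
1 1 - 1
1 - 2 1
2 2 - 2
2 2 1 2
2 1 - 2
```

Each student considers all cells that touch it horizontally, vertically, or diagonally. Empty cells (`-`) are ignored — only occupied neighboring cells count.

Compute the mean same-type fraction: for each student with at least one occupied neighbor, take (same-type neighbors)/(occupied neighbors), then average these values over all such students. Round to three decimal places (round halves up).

Row 0: (0,0)1 3/3 · (0,1)1 3/3 · (0,3)2 0/1
Row 1: (1,0)1 4/4 · (1,1)1 4/5 · (1,3)1 1/3
Row 2: (2,0)1 2/4 · (2,2)2 2/5 · (2,3)1 1/3
Row 3: (3,0)2 3/4 · (3,1)2 4/6 · (3,3)2 2/4
Row 4: (4,0)2 4/5 · (4,1)2 4/6 · (4,2)1 1/6 · (4,3)2 2/3
Row 5: (5,0)2 2/3 · (5,1)1 1/4 · (5,3)2 1/2
Sum over 19 students: 3/3 + 3/3 + 0/1 + 4/4 + 4/5 + 1/3 + 2/4 + 2/5 + 1/3 + 3/4 + 4/6 + 2/4 + 4/5 + 4/6 + 1/6 + 2/3 + 2/3 + 1/4 + 1/2 = 11; mean = 11 ÷ 19 = 11/19 = 0.578947… → 0.579.

0.579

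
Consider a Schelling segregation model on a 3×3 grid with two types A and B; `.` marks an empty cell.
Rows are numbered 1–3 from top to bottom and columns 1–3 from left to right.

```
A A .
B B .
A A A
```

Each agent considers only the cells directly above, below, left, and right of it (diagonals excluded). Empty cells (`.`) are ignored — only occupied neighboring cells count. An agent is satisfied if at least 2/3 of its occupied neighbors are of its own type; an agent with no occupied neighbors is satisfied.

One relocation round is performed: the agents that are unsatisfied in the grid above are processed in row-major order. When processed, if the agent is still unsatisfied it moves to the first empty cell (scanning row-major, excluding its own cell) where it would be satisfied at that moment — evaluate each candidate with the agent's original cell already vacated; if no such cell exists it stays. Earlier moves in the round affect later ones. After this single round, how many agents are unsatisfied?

Initially unsatisfied (in order): (1,1), (1,2), (2,1), (2,2), (3,1).
  (1,1) → (1,3).
  (1,2) → (2,3).
  (2,1) → (1,1).
  (2,2): no empty cell satisfies it; stays.
  (3,1): now satisfied by earlier moves; stays.
Resulting grid:
B . A
. B A
A A A
Unsatisfied now: (2,2).

1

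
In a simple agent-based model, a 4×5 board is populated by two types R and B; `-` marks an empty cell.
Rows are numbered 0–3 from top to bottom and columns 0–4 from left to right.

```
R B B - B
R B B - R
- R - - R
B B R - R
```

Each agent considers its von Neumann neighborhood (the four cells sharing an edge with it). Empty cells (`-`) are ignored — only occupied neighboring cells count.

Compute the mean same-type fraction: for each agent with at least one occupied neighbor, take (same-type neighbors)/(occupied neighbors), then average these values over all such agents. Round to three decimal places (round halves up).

Row 0: (0,0)R 1/2 · (0,1)B 2/3 · (0,2)B 2/2 · (0,4)B 0/1
Row 1: (1,0)R 1/2 · (1,1)B 2/4 · (1,2)B 2/2 · (1,4)R 1/2
Row 2: (2,1)R 0/2 · (2,4)R 2/2
Row 3: (3,0)B 1/1 · (3,1)B 1/3 · (3,2)R 0/1 · (3,4)R 1/1
Sum over 14 agents: 1/2 + 2/3 + 2/2 + 0/1 + 1/2 + 2/4 + 2/2 + 1/2 + 0/2 + 2/2 + 1/1 + 1/3 + 0/1 + 1/1 = 8; mean = 8 ÷ 14 = 4/7 = 0.571428… → 0.571.

0.571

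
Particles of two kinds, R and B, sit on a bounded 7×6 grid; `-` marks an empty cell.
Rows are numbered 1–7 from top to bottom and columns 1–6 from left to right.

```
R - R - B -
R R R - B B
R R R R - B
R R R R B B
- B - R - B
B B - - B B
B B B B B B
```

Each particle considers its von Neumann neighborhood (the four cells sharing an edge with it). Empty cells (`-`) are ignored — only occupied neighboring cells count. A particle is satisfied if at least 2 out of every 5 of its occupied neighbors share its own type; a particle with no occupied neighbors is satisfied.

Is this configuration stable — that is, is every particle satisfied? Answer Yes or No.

Row 1: (1,1)R 1/1 satisfied · (1,3)R 1/1 satisfied · (1,5)B 1/1 satisfied
Row 2: (2,1)R 3/3 satisfied · (2,2)R 3/3 satisfied · (2,3)R 3/3 satisfied · (2,5)B 2/2 satisfied · (2,6)B 2/2 satisfied
Row 3: (3,1)R 3/3 satisfied · (3,2)R 4/4 satisfied · (3,3)R 4/4 satisfied · (3,4)R 2/2 satisfied · (3,6)B 2/2 satisfied
Row 4: (4,1)R 2/2 satisfied · (4,2)R 3/4 satisfied · (4,3)R 3/3 satisfied · (4,4)R 3/4 satisfied · (4,5)B 1/2 satisfied · (4,6)B 3/3 satisfied
Row 5: (5,2)B 1/2 satisfied · (5,4)R 1/1 satisfied · (5,6)B 2/2 satisfied
Row 6: (6,1)B 2/2 satisfied · (6,2)B 3/3 satisfied · (6,5)B 2/2 satisfied · (6,6)B 3/3 satisfied
Row 7: (7,1)B 2/2 satisfied · (7,2)B 3/3 satisfied · (7,3)B 2/2 satisfied · (7,4)B 2/2 satisfied · (7,5)B 3/3 satisfied · (7,6)B 2/2 satisfied
All meet the threshold, so the configuration is stable.

Yes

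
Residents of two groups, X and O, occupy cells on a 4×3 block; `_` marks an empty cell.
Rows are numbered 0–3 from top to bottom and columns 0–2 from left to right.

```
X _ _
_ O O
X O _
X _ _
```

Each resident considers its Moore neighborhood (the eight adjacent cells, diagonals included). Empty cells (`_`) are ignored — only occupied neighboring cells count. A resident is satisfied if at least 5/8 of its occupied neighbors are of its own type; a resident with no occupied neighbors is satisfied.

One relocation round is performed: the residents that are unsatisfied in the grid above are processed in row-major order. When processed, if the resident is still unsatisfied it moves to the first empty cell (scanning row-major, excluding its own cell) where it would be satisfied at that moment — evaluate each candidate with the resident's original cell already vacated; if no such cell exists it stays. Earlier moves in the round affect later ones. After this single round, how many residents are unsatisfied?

Initially unsatisfied (in order): (0,0), (1,1), (2,0), (2,1), (3,0).
  (0,0) → (3,1).
  (1,1): now satisfied by earlier moves; stays.
  (2,0): no empty cell satisfies it; stays.
  (2,1) → (0,0).
  (3,0): now satisfied by earlier moves; stays.
Resulting grid:
O _ _
_ O O
X _ _
X X _
All satisfied now.

0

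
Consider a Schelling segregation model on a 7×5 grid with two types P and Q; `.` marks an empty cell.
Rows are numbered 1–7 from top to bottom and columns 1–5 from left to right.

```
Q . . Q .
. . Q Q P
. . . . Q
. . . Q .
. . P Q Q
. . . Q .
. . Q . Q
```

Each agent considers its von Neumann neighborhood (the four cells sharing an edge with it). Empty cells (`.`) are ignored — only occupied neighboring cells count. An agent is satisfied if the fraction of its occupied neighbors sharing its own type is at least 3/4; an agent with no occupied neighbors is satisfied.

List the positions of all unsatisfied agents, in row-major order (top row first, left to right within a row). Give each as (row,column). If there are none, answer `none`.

Row 1: (1,1)Q 0/0 ok · (1,4)Q 1/1 ok
Row 2: (2,3)Q 1/1 ok · (2,4)Q 2/3 unhappy · (2,5)P 0/2 unhappy
Row 3: (3,5)Q 0/1 unhappy
Row 4: (4,4)Q 1/1 ok
Row 5: (5,3)P 0/1 unhappy · (5,4)Q 3/4 ok · (5,5)Q 1/1 ok
Row 6: (6,4)Q 1/1 ok
Row 7: (7,3)Q 0/0 ok · (7,5)Q 0/0 ok

(2,4), (2,5), (3,5), (5,3)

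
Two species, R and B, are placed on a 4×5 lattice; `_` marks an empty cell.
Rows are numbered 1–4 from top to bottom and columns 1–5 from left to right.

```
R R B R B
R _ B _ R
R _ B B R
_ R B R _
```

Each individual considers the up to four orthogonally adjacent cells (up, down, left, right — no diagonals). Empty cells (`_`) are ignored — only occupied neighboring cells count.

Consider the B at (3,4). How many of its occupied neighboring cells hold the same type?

Occupied neighbors of (3,4): (4,4)=R, (3,3)=B, (3,5)=R.
Same type (B): 1 of 3.

1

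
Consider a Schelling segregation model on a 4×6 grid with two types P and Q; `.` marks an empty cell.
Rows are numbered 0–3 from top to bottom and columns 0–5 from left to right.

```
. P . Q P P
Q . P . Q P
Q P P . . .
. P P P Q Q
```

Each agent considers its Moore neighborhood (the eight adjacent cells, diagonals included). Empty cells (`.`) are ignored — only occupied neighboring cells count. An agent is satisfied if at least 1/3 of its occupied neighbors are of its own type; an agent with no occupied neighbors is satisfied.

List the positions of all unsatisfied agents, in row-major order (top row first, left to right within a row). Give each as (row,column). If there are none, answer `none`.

(0,1)P 1/2 ok
(0,3)Q 1/3 ok
(0,4)P 2/4 ok
(0,5)P 2/3 ok
(1,0)Q 1/3 ok
(1,2)P 3/4 ok
(1,4)Q 1/4 unhappy
(1,5)P 2/3 ok
(2,0)Q 1/3 ok
(2,1)P 4/6 ok
(2,2)P 5/5 ok
(3,1)P 3/4 ok
(3,2)P 4/4 ok
(3,3)P 2/3 ok
(3,4)Q 1/2 ok
(3,5)Q 1/1 ok

(1,4)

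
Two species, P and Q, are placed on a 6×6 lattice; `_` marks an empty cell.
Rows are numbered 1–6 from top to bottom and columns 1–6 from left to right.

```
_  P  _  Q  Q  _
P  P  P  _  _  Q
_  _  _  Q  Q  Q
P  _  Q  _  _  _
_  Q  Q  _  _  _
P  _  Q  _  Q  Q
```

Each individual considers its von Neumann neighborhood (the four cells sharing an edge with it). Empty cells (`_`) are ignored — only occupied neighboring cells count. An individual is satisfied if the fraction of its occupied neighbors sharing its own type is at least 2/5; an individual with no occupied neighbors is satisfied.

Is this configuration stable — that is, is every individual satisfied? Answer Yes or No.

Row 1: (1,2)P 1/1 ok · (1,4)Q 1/1 ok · (1,5)Q 1/1 ok
Row 2: (2,1)P 1/1 ok · (2,2)P 3/3 ok · (2,3)P 1/1 ok · (2,6)Q 1/1 ok
Row 3: (3,4)Q 1/1 ok · (3,5)Q 2/2 ok · (3,6)Q 2/2 ok
Row 4: (4,1)P 0/0 ok · (4,3)Q 1/1 ok
Row 5: (5,2)Q 1/1 ok · (5,3)Q 3/3 ok
Row 6: (6,1)P 0/0 ok · (6,3)Q 1/1 ok · (6,5)Q 1/1 ok · (6,6)Q 1/1 ok
All meet the threshold, so the configuration is stable.

Yes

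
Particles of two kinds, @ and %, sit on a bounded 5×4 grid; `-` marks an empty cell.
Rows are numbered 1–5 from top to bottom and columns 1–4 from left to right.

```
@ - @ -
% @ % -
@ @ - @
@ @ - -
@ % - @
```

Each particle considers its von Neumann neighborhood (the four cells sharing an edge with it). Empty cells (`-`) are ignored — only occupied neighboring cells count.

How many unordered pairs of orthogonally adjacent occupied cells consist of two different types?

7

Scan each occupied cell's neighbors to the right and below so each pair is counted once.
From row 1: 2 unlike of 2 pairs (running 2/2).
From row 2: 3 unlike of 4 pairs (running 5/6).
From row 3: 0 unlike of 3 pairs (running 5/9).
From row 4: 1 unlike of 3 pairs (running 6/12).
From row 5: 1 unlike of 1 pairs (running 7/13).
Total adjacent occupied pairs: 13; unlike-type pairs: 7.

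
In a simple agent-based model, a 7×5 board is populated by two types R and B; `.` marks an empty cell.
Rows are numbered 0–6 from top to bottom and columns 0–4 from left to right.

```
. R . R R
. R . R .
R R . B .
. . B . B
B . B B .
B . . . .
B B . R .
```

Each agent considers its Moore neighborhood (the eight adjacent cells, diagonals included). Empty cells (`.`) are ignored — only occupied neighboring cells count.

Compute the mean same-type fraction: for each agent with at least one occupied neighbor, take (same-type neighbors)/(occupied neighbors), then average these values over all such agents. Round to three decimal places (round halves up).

0.922

(0,1)R 1/1
(0,3)R 2/2
(0,4)R 2/2
(1,1)R 3/3
(1,3)R 2/3
(2,0)R 2/2
(2,1)R 2/3
(2,3)B 2/3
(3,2)B 3/4
(3,4)B 2/2
(4,0)B 1/1
(4,2)B 2/2
(4,3)B 3/3
(5,0)B 3/3
(6,0)B 2/2
(6,1)B 2/2
(6,3)R — no occupied neighbors
Sum over 16 agents: 1/1 + 2/2 + 2/2 + 3/3 + 2/3 + 2/2 + 2/3 + 2/3 + 3/4 + 2/2 + 1/1 + 2/2 + 3/3 + 3/3 + 2/2 + 2/2 = 59/4; mean = 59/4 ÷ 16 = 59/64 = 0.921875 → 0.922.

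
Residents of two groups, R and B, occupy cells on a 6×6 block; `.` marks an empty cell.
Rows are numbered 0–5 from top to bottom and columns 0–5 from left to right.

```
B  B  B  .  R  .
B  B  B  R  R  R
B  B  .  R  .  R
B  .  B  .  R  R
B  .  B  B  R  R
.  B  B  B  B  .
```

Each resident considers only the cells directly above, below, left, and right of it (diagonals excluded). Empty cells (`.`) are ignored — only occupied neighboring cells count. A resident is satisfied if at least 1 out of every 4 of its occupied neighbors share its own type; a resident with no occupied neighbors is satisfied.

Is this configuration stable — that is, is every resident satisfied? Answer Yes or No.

Yes

(0,0)B 2/2 ok
(0,1)B 3/3 ok
(0,2)B 2/2 ok
(0,4)R 1/1 ok
(1,0)B 3/3 ok
(1,1)B 4/4 ok
(1,2)B 2/3 ok
(1,3)R 2/3 ok
(1,4)R 3/3 ok
(1,5)R 2/2 ok
(2,0)B 3/3 ok
(2,1)B 2/2 ok
(2,3)R 1/1 ok
(2,5)R 2/2 ok
(3,0)B 2/2 ok
(3,2)B 1/1 ok
(3,4)R 2/2 ok
(3,5)R 3/3 ok
(4,0)B 1/1 ok
(4,2)B 3/3 ok
(4,3)B 2/3 ok
(4,4)R 2/4 ok
(4,5)R 2/2 ok
(5,1)B 1/1 ok
(5,2)B 3/3 ok
(5,3)B 3/3 ok
(5,4)B 1/2 ok
All meet the threshold, so the configuration is stable.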